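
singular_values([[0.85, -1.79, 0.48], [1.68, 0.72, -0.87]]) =[2.1, 1.96]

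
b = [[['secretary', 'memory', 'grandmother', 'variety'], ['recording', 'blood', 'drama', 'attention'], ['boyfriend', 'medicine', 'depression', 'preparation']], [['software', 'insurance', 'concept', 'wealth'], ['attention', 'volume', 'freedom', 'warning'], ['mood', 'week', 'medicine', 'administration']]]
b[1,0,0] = 'software'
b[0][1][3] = 'attention'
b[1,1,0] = 'attention'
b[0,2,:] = ['boyfriend', 'medicine', 'depression', 'preparation']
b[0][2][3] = 'preparation'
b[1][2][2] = 'medicine'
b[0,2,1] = 'medicine'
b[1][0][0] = 'software'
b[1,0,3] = 'wealth'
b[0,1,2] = 'drama'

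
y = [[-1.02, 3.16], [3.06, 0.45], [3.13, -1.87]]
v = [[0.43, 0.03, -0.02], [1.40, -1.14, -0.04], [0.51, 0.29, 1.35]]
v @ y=[[-0.41, 1.41],[-5.04, 3.99],[4.59, -0.78]]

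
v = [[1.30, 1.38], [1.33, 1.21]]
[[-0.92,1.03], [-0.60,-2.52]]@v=[[0.17, -0.02], [-4.13, -3.88]]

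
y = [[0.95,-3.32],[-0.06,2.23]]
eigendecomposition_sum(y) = [[0.74,1.72], [0.03,0.07]] + [[0.21,-5.04], [-0.09,2.16]]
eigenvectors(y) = [[-1.00, 0.92], [-0.04, -0.39]]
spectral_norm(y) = 4.08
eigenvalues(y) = [0.81, 2.37]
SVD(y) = [[-0.84, 0.54],[0.54, 0.84]] @ diag([4.08418429551203, 0.46993471918224955]) @ [[-0.2, 0.98], [0.98, 0.2]]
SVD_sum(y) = [[0.7, -3.37], [-0.45, 2.15]] + [[0.25, 0.05], [0.39, 0.08]]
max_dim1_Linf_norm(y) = 3.32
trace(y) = 3.18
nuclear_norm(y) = 4.55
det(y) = 1.92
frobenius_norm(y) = 4.11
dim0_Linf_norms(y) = [0.95, 3.32]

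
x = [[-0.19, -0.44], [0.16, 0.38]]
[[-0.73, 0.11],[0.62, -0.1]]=x@[[2.68,1.58], [0.50,-0.94]]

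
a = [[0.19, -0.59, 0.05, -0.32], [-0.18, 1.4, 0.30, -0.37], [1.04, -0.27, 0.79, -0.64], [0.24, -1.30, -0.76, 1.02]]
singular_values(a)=[2.34, 1.58, 0.5, 0.12]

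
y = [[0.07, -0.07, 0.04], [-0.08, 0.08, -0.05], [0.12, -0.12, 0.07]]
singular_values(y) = [0.25, 0.0, 0.0]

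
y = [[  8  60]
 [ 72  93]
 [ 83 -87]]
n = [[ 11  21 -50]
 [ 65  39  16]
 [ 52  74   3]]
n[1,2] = 16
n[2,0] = 52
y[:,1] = [60, 93, -87]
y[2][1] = -87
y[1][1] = 93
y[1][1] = 93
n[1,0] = 65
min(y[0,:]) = 8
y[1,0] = 72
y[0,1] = 60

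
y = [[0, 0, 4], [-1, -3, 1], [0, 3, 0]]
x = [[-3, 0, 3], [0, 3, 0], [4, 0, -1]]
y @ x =[[16, 0, -4], [7, -9, -4], [0, 9, 0]]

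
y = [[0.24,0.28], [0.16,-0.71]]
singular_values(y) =[0.77, 0.28]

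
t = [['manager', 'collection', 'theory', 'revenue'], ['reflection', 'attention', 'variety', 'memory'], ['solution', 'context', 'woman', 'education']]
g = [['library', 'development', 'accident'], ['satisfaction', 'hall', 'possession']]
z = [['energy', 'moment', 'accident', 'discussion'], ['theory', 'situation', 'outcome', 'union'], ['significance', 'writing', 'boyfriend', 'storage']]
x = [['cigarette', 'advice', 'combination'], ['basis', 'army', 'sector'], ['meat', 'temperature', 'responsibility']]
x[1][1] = 'army'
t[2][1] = 'context'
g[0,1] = 'development'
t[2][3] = 'education'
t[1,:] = ['reflection', 'attention', 'variety', 'memory']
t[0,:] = ['manager', 'collection', 'theory', 'revenue']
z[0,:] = ['energy', 'moment', 'accident', 'discussion']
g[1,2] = 'possession'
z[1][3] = 'union'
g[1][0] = 'satisfaction'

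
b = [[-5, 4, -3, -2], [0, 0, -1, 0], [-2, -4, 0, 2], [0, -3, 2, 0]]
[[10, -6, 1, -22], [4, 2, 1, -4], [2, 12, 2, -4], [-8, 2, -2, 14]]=b @ [[0, 0, 0, 2], [0, -2, 0, -2], [-4, -2, -1, 4], [1, 2, 1, -4]]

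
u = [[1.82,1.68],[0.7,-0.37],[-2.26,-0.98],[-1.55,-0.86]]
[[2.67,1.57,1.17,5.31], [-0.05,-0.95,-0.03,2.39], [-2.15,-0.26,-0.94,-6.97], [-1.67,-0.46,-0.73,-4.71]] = u @ [[0.49, -0.55, 0.21, 3.23], [1.06, 1.53, 0.47, -0.34]]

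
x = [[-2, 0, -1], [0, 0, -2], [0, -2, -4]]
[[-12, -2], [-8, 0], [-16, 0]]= x @ [[4, 1], [0, 0], [4, 0]]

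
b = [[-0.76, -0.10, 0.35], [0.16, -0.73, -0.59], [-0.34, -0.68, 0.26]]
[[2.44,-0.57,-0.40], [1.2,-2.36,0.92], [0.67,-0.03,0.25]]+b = [[1.68, -0.67, -0.05], [1.36, -3.09, 0.33], [0.33, -0.71, 0.51]]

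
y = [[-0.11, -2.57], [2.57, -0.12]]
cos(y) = [[6.53, -0.75], [0.75, 6.53]]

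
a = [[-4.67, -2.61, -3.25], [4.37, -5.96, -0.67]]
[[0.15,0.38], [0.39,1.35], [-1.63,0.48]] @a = [[0.96,  -2.66,  -0.74],  [4.08,  -9.06,  -2.17],  [9.71,  1.39,  4.98]]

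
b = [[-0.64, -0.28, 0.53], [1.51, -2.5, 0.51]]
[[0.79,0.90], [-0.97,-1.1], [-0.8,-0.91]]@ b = [[0.85, -2.47, 0.88], [-1.04, 3.02, -1.08], [-0.86, 2.5, -0.89]]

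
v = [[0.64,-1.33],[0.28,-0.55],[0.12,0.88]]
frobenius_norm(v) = 1.83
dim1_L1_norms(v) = [1.97, 0.83, 1.0]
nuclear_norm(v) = 2.22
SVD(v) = [[-0.83, 0.4], [-0.34, 0.20], [0.45, 0.89]] @ diag([1.775194059425856, 0.4437184370511902]) @ [[-0.32, 0.95],[0.95, 0.32]]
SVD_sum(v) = [[0.47, -1.39], [0.20, -0.58], [-0.26, 0.75]] + [[0.17,  0.06], [0.08,  0.03], [0.38,  0.13]]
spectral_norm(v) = 1.78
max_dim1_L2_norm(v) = 1.48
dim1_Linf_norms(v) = [1.33, 0.55, 0.88]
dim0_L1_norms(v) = [1.04, 2.76]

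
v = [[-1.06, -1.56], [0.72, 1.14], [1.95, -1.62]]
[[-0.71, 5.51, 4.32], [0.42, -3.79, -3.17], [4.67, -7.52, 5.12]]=v@ [[1.77, -4.34, 0.21], [-0.75, -0.58, -2.91]]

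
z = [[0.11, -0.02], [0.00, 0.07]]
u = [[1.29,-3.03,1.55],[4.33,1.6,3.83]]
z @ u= [[0.06,-0.37,0.09], [0.30,0.11,0.27]]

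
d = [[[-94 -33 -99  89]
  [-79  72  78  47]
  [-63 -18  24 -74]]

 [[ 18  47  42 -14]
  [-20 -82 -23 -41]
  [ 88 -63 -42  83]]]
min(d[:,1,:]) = -82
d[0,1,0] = -79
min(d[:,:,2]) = -99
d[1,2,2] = -42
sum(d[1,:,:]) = -7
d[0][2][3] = -74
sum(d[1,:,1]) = -98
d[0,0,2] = -99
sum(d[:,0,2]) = -57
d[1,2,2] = -42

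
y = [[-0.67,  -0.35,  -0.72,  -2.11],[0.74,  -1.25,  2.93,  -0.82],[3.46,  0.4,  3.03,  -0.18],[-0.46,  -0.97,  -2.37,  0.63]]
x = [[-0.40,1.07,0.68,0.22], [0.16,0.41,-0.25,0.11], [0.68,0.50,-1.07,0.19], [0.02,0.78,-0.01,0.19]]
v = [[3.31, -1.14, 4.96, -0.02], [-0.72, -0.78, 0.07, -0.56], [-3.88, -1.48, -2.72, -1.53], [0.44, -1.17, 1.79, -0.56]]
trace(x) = -0.87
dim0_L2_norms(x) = [0.81, 1.47, 1.29, 0.36]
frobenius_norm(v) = 8.39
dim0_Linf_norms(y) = [3.46, 1.25, 3.03, 2.11]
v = x @ y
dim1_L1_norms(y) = [3.85, 5.74, 7.07, 4.43]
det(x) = -0.00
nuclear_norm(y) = 11.49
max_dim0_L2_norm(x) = 1.47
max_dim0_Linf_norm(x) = 1.07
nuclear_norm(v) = 11.01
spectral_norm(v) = 7.73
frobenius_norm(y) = 6.74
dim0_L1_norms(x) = [1.26, 2.76, 2.01, 0.71]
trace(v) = -0.75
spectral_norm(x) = 1.54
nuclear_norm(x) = 3.05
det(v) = 0.00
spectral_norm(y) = 5.83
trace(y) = 1.74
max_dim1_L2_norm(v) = 6.07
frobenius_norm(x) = 2.15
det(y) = -35.58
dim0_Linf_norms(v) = [3.88, 1.48, 4.96, 1.53]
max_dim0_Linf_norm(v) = 4.96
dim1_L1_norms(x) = [2.37, 0.93, 2.44, 1.0]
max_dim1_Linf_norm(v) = 4.96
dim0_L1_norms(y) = [5.33, 2.97, 9.05, 3.74]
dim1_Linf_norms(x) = [1.07, 0.41, 1.07, 0.78]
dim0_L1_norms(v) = [8.35, 4.57, 9.54, 2.67]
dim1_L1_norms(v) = [9.43, 2.13, 9.61, 3.96]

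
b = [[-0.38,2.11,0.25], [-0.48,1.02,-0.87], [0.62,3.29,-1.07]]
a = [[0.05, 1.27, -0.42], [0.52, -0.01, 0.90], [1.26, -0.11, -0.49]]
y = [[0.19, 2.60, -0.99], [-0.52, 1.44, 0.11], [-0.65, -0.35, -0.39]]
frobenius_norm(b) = 4.36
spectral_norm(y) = 3.09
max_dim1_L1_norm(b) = 4.98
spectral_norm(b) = 4.16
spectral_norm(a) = 1.40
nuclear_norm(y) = 4.67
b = a @ y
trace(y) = 1.24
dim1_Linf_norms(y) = [2.6, 1.44, 0.65]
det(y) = -1.92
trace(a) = -0.45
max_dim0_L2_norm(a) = 1.36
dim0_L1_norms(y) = [1.36, 4.39, 1.49]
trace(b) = -0.43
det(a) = 1.79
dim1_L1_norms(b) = [2.74, 2.37, 4.98]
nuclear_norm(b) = 6.00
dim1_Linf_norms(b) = [2.11, 1.02, 3.29]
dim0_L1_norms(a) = [1.83, 1.39, 1.81]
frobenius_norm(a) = 2.17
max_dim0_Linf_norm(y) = 2.6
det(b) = -3.45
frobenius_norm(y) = 3.29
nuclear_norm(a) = 3.70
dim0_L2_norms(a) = [1.36, 1.27, 1.11]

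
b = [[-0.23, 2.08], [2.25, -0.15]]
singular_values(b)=[2.37, 1.96]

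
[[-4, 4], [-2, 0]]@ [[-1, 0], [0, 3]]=[[4, 12], [2, 0]]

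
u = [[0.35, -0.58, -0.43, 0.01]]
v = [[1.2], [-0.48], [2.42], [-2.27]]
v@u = [[0.42, -0.70, -0.52, 0.01], [-0.17, 0.28, 0.21, -0.0], [0.85, -1.4, -1.04, 0.02], [-0.79, 1.32, 0.98, -0.02]]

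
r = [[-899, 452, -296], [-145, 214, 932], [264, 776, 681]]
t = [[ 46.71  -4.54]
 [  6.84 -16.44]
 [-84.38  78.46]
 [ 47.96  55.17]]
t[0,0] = 46.71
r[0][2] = -296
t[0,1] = -4.54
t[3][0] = 47.96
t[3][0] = 47.96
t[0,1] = -4.54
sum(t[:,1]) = 112.64999999999999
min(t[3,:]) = 47.96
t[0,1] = -4.54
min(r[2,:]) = 264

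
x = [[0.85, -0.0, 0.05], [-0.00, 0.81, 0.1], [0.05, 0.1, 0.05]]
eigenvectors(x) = [[-0.06, -0.98, -0.20], [-0.13, -0.19, 0.97], [0.99, -0.08, 0.11]]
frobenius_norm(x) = 1.19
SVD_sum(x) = [[0.82, 0.16, 0.07], [0.16, 0.03, 0.01], [0.07, 0.01, 0.01]] + [[0.03, -0.16, -0.02], [-0.16, 0.78, 0.09], [-0.02, 0.09, 0.01]] + [[0.00, 0.00, -0.0], [0.00, 0.00, -0.00], [-0.0, -0.0, 0.03]]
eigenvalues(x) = [0.03, 0.85, 0.82]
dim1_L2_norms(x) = [0.85, 0.82, 0.12]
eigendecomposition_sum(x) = [[0.00, 0.0, -0.00], [0.00, 0.00, -0.0], [-0.0, -0.00, 0.03]] + [[0.82, 0.16, 0.07], [0.16, 0.03, 0.01], [0.07, 0.01, 0.01]] + [[0.03, -0.16, -0.02], [-0.16, 0.78, 0.09], [-0.02, 0.09, 0.01]]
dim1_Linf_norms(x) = [0.85, 0.81, 0.1]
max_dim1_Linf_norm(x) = 0.85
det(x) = 0.02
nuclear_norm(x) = 1.71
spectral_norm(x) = 0.85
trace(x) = 1.71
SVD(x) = [[-0.98, 0.20, -0.06], [-0.19, -0.97, -0.13], [-0.08, -0.11, 0.99]] @ diag([0.8543201104821063, 0.8216312042881319, 0.03404868522976158]) @ [[-0.98, -0.19, -0.08], [0.20, -0.97, -0.11], [-0.06, -0.13, 0.99]]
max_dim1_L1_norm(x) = 0.91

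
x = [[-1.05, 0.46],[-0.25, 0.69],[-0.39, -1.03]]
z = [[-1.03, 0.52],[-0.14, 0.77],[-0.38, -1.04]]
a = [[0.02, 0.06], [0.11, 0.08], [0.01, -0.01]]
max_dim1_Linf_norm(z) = 1.04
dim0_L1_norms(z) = [1.55, 2.33]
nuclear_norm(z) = 2.49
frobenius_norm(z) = 1.78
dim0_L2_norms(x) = [1.15, 1.32]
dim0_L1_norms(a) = [0.14, 0.15]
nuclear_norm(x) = 2.46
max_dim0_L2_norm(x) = 1.32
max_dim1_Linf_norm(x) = 1.05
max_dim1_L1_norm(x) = 1.51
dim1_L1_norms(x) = [1.51, 0.94, 1.42]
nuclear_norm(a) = 0.18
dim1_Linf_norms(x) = [1.05, 0.69, 1.03]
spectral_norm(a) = 0.15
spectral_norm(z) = 1.42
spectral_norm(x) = 1.37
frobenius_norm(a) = 0.15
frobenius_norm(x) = 1.75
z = x + a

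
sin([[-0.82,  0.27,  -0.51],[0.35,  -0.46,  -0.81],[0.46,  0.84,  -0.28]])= [[-0.74, 0.14, -0.55], [0.23, -0.52, -0.91], [0.52, 0.93, -0.41]]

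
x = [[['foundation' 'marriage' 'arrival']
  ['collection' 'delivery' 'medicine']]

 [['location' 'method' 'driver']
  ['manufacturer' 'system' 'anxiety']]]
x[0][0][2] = 'arrival'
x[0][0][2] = 'arrival'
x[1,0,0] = 'location'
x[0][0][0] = 'foundation'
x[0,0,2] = 'arrival'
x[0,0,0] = 'foundation'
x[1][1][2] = 'anxiety'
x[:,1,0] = ['collection', 'manufacturer']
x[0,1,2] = 'medicine'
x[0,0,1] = 'marriage'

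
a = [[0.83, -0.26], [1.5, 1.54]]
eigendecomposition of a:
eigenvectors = [[(0.22-0.32j), (0.22+0.32j)], [(-0.92+0j), (-0.92-0j)]]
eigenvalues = [(1.18+0.51j), (1.18-0.51j)]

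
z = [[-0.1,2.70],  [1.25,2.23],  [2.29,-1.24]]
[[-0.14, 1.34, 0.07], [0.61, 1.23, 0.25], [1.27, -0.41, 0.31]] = z @ [[0.54, 0.09, 0.15], [-0.03, 0.5, 0.03]]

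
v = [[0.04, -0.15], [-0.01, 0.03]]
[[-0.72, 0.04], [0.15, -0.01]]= v @ [[-1.19,  1.49], [4.47,  0.16]]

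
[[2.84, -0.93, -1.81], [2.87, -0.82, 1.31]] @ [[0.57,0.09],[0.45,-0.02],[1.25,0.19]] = [[-1.06,-0.07],[2.90,0.52]]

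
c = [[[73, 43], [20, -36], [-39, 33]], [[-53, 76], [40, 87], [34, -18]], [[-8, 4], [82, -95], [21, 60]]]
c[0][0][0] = 73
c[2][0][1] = 4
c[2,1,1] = -95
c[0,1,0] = 20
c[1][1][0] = 40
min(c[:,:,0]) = -53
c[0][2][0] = -39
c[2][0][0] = -8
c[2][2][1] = 60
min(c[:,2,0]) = -39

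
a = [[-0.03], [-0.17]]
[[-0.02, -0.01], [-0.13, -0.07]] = a @ [[0.77, 0.44]]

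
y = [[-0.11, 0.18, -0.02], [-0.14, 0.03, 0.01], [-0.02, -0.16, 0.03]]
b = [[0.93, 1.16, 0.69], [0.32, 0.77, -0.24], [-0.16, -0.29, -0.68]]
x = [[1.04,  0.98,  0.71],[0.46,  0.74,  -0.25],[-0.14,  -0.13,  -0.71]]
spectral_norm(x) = 1.79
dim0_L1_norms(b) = [1.41, 2.22, 1.61]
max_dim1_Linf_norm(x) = 1.04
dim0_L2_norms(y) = [0.18, 0.24, 0.04]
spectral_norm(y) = 0.27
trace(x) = 1.07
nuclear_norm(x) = 2.75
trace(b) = 1.02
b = y + x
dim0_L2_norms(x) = [1.15, 1.23, 1.03]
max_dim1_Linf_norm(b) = 1.16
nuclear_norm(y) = 0.41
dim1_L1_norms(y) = [0.31, 0.18, 0.21]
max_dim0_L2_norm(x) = 1.23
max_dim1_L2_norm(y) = 0.21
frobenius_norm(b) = 2.00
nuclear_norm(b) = 2.77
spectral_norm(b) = 1.85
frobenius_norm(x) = 1.98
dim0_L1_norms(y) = [0.27, 0.37, 0.06]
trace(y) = -0.05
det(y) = -0.00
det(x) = -0.19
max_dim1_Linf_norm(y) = 0.18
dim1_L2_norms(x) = [1.6, 0.91, 0.74]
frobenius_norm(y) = 0.30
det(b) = -0.23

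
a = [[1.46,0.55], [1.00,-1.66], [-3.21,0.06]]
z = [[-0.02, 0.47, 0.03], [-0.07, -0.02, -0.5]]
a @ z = [[-0.07, 0.68, -0.23],[0.10, 0.50, 0.86],[0.06, -1.51, -0.13]]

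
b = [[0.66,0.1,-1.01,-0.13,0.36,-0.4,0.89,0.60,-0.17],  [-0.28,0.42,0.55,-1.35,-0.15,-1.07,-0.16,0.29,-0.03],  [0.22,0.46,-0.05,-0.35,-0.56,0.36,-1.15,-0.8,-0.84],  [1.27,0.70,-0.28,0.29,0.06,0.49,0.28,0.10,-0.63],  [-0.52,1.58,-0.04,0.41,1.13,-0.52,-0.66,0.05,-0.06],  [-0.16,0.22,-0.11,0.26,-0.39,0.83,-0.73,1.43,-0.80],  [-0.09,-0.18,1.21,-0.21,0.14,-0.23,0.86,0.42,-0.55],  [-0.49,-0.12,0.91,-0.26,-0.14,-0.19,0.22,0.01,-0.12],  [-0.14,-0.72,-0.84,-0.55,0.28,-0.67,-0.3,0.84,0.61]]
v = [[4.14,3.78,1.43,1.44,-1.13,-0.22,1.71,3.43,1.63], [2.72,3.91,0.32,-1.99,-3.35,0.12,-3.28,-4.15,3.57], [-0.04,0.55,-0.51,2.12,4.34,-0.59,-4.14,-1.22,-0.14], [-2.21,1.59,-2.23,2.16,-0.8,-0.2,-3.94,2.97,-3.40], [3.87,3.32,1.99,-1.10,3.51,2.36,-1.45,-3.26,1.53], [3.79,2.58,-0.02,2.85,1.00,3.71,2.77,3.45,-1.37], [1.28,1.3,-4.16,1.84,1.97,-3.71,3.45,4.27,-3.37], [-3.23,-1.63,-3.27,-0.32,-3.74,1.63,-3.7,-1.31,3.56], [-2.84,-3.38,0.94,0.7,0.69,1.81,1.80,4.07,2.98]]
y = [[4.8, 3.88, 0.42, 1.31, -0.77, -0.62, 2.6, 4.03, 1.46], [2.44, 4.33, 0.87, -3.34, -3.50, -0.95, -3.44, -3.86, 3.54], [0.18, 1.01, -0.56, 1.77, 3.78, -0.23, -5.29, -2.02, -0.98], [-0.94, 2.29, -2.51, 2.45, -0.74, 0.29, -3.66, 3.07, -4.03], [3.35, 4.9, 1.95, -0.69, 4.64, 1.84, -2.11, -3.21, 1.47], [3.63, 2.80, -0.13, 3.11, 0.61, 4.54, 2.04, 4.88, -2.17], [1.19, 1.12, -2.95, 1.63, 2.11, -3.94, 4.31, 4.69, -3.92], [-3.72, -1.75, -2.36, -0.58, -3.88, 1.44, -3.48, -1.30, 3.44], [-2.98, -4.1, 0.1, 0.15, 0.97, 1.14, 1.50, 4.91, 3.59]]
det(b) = 0.04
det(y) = 1615170.73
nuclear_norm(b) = 13.99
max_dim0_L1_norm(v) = 28.13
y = v + b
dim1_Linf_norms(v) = [4.14, 4.15, 4.34, 3.94, 3.87, 3.79, 4.27, 3.74, 4.07]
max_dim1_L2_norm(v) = 9.12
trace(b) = 4.76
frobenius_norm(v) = 23.75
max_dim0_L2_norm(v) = 9.92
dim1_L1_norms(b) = [4.32, 4.3, 4.79, 4.1, 4.97, 4.93, 3.89, 2.46, 4.95]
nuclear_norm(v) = 59.52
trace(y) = 26.80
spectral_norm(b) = 2.67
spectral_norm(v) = 13.75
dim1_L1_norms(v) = [18.91, 23.41, 13.65, 19.5, 22.39, 21.54, 25.35, 22.39, 19.21]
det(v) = -238808.45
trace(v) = 22.04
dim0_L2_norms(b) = [1.66, 2.0, 2.1, 1.64, 1.42, 1.78, 2.02, 2.01, 1.57]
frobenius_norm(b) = 5.44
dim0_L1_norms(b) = [3.83, 4.5, 5.0, 3.81, 3.21, 4.76, 5.25, 4.54, 3.81]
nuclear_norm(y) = 63.42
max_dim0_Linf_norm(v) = 4.34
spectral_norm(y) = 15.23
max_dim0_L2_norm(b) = 2.1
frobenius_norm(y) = 25.56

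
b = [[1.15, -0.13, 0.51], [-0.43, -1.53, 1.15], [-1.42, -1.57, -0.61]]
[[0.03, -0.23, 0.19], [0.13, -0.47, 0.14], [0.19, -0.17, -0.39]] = b @ [[0.03, -0.12, 0.06], [-0.13, 0.26, 0.09], [-0.05, -0.11, 0.26]]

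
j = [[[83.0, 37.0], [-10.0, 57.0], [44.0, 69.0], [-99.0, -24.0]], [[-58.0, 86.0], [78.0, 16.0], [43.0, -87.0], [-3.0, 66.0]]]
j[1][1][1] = 16.0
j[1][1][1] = 16.0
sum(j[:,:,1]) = 220.0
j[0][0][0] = 83.0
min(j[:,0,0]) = -58.0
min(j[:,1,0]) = -10.0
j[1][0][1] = 86.0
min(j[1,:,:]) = -87.0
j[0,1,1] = 57.0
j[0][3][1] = -24.0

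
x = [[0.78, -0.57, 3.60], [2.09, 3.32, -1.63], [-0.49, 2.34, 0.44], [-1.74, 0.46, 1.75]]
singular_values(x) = [5.07, 3.52, 2.47]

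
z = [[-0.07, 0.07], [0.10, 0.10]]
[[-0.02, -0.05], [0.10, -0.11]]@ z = [[-0.00,-0.01], [-0.02,-0.0]]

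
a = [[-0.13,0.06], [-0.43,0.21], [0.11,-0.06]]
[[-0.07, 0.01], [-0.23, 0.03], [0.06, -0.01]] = a @ [[0.56, 0.07],  [0.07, 0.3]]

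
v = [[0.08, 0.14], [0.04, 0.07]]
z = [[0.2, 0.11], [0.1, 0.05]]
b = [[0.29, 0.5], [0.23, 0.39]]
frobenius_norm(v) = 0.18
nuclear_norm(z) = 0.26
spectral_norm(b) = 0.73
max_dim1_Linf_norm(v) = 0.14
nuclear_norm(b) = 0.74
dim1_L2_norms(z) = [0.23, 0.11]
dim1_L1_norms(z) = [0.31, 0.15]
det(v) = 0.00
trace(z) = 0.25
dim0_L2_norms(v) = [0.09, 0.16]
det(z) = -0.00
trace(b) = 0.68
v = z @ b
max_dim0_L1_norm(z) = 0.3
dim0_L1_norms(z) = [0.3, 0.16]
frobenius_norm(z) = 0.25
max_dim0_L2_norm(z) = 0.22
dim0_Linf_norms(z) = [0.2, 0.11]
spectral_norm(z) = 0.25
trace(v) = 0.15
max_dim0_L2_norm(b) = 0.63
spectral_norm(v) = 0.18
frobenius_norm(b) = 0.73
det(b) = -0.00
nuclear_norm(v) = 0.18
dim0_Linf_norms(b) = [0.29, 0.5]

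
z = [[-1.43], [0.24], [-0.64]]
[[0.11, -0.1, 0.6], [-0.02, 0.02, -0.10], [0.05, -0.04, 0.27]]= z@ [[-0.08,  0.07,  -0.42]]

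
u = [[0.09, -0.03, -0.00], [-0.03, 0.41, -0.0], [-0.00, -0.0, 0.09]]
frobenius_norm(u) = 0.43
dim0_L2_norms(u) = [0.09, 0.41, 0.09]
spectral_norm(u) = 0.41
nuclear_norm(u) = 0.59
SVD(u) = [[-0.09,  0.0,  1.00], [1.0,  0.0,  0.09], [0.00,  1.0,  0.00]] @ diag([0.412788205960997, 0.09, 0.08721179403900295]) @ [[-0.09,  1.0,  0.0], [0.0,  0.0,  1.0], [1.0,  0.09,  0.00]]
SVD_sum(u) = [[0.00, -0.04, 0.00],  [-0.04, 0.41, 0.0],  [0.0, 0.0, 0.00]] + [[0.0,0.00,0.00], [0.0,0.0,0.00], [0.00,0.0,0.09]] + [[0.09,0.01,0.0], [0.01,0.00,0.00], [0.00,0.00,0.0]]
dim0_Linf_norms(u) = [0.09, 0.41, 0.09]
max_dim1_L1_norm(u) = 0.44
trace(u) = 0.59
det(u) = 0.00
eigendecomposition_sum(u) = [[0.09, 0.01, 0.0], [0.01, 0.00, 0.00], [0.00, 0.0, 0.00]] + [[0.0, -0.04, 0.00], [-0.04, 0.41, 0.00], [0.00, 0.00, 0.0]] + [[0.00, 0.0, 0.00], [0.00, 0.0, 0.00], [0.0, 0.00, 0.09]]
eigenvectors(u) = [[-1.00, 0.09, 0.0], [-0.09, -1.00, 0.00], [0.00, 0.0, 1.00]]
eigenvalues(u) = [0.09, 0.41, 0.09]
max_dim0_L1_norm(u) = 0.44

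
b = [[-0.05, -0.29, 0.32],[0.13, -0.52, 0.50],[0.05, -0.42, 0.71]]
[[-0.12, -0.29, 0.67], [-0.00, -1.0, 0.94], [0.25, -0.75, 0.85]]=b@[[1.35,-2.21,-1.13], [1.36,1.16,-2.03], [1.06,-0.21,0.07]]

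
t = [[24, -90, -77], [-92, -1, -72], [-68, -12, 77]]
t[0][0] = 24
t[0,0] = 24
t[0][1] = -90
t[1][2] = -72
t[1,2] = -72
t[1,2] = -72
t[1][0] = -92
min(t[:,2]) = -77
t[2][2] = 77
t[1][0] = -92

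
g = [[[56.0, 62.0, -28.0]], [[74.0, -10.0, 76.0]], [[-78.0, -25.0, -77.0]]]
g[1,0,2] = 76.0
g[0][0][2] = -28.0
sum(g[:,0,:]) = 50.0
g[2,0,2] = -77.0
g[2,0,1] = -25.0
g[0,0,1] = 62.0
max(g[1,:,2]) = 76.0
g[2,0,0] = -78.0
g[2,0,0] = -78.0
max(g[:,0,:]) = 76.0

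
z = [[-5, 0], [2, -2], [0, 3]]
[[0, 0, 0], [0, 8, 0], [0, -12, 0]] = z @ [[0, 0, 0], [0, -4, 0]]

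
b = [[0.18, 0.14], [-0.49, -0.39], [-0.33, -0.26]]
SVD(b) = [[-0.29,-0.74], [0.79,-0.54], [0.53,0.40]] @ diag([0.7878404488300219, 0.0027252866472481647]) @ [[-0.78, -0.62], [-0.62, 0.78]]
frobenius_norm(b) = 0.79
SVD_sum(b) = [[0.18, 0.14], [-0.49, -0.39], [-0.33, -0.26]] + [[0.0, -0.00], [0.0, -0.00], [-0.0, 0.00]]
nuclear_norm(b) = 0.79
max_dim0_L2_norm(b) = 0.62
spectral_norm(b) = 0.79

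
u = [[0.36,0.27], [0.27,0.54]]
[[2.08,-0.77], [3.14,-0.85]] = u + [[1.72, -1.04], [2.87, -1.39]]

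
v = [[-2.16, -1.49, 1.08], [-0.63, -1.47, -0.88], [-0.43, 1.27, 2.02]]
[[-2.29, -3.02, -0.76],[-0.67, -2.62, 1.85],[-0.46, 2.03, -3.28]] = v @ [[2.25,0.5,0.55],  [-1.06,1.45,-0.95],  [0.92,0.20,-0.91]]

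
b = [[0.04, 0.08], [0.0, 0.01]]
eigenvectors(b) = [[1.00, -0.94], [0.0, 0.35]]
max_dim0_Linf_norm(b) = 0.08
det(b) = 0.00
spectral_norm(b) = 0.09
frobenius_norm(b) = 0.09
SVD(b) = [[1.0, -0.1], [0.10, 1.0]] @ diag([0.08988992438687067, 0.004449886933695363]) @ [[0.44, 0.90],[-0.90, 0.44]]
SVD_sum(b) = [[0.04, 0.08], [0.0, 0.01]] + [[0.0, -0.00], [-0.00, 0.00]]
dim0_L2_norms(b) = [0.04, 0.08]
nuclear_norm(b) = 0.09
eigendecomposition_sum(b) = [[0.04,0.11],  [0.0,0.00]] + [[0.0, -0.03], [0.00, 0.01]]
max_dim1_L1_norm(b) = 0.12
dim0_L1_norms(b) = [0.04, 0.09]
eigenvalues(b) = [0.04, 0.01]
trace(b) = 0.05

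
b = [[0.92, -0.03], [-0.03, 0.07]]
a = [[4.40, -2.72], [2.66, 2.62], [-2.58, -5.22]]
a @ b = [[4.13, -0.32],[2.37, 0.1],[-2.22, -0.29]]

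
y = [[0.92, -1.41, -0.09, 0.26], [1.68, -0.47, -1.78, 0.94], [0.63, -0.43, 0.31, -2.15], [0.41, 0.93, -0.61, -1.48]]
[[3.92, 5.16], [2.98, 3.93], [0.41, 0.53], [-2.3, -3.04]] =y @ [[1.33,1.75], [-1.82,-2.40], [0.39,0.51], [0.62,0.82]]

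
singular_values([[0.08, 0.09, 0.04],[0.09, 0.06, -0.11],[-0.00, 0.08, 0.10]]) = [0.17, 0.16, 0.02]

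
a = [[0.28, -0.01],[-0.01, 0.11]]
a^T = [[0.28, -0.01], [-0.01, 0.11]]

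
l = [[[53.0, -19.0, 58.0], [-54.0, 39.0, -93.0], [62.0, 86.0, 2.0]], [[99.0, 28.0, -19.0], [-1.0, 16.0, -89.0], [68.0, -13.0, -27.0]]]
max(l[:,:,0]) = 99.0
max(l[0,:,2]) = 58.0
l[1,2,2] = -27.0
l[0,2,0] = 62.0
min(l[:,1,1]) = 16.0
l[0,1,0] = -54.0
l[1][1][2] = -89.0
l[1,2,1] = -13.0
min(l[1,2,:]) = -27.0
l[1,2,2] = -27.0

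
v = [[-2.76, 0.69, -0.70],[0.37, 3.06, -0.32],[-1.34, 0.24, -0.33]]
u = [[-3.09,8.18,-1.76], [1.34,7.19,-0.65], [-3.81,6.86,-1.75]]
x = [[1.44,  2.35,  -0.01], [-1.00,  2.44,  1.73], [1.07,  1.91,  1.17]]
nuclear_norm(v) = 6.33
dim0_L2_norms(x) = [2.05, 3.89, 2.09]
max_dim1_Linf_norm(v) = 3.06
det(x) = 6.50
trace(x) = 5.05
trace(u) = 2.35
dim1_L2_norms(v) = [2.93, 3.1, 1.4]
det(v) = 0.02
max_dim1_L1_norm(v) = 4.15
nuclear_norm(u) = 17.39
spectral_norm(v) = 3.39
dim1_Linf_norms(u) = [8.18, 7.19, 6.86]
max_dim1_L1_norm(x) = 5.17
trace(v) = -0.03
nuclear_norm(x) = 7.16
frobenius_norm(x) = 4.87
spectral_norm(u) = 13.54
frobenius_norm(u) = 14.08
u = x @ v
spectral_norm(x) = 4.31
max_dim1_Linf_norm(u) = 8.18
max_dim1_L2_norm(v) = 3.1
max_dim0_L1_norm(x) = 6.7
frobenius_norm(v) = 4.49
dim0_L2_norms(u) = [5.09, 12.87, 2.57]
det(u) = 0.15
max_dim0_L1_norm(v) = 4.47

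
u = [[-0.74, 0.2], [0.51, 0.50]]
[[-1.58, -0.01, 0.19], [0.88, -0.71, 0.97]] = u @[[2.04, -0.29, 0.21], [-0.33, -1.13, 1.73]]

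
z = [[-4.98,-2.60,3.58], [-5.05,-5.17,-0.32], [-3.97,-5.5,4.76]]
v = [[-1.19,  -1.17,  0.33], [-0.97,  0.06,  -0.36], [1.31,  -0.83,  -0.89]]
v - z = [[3.79, 1.43, -3.25],[4.08, 5.23, -0.04],[5.28, 4.67, -5.65]]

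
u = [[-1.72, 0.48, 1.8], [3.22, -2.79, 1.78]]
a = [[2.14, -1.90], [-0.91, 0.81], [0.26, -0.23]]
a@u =[[-9.80, 6.33, 0.47], [4.17, -2.70, -0.20], [-1.19, 0.77, 0.06]]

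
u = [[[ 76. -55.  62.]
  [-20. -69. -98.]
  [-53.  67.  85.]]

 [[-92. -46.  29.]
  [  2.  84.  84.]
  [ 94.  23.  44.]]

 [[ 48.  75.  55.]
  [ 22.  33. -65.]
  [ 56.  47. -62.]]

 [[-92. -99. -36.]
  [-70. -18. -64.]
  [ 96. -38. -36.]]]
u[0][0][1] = -55.0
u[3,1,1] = -18.0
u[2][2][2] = -62.0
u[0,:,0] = [76.0, -20.0, -53.0]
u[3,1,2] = -64.0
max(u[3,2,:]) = 96.0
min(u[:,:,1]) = -99.0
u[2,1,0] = 22.0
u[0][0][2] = 62.0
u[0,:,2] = [62.0, -98.0, 85.0]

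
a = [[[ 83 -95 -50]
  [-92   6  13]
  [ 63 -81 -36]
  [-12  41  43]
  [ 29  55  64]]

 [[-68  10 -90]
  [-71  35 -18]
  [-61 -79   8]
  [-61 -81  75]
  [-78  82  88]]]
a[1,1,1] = 35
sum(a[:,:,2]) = 97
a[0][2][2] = -36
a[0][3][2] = 43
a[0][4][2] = 64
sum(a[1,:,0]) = -339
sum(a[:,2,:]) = -186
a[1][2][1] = -79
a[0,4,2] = 64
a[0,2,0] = 63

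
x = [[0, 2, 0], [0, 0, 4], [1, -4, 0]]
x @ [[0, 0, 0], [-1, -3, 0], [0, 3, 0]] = [[-2, -6, 0], [0, 12, 0], [4, 12, 0]]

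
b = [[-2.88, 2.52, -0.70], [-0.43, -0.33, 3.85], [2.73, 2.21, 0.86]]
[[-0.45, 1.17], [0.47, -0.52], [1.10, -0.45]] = b@ [[0.24,-0.24], [0.14,0.15], [0.16,-0.15]]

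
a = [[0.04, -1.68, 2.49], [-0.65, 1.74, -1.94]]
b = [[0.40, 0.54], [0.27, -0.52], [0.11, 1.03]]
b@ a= [[-0.34,0.27,-0.05], [0.35,-1.36,1.68], [-0.67,1.61,-1.72]]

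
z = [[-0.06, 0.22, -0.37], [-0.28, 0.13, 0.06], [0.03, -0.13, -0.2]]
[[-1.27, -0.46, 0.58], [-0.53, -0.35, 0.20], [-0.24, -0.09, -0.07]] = z @ [[1.74, 1.26, -0.16], [-1.38, -0.34, 1.50], [2.34, 0.84, -0.66]]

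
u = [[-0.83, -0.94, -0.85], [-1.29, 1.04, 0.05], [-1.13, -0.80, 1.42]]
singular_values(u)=[2.09, 1.58, 1.45]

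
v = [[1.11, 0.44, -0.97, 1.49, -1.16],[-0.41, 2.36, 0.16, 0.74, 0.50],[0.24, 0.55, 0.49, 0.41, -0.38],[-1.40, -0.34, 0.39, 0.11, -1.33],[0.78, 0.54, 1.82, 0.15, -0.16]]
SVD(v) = [[-0.43, 0.86, 0.14, -0.17, 0.17],  [-0.77, -0.28, -0.12, 0.54, 0.12],  [-0.27, -0.02, 0.25, -0.13, -0.92],  [0.18, 0.02, 0.87, 0.44, 0.12],  [-0.33, -0.42, 0.39, -0.68, 0.31]] @ diag([2.881397052810918, 2.3900723813416973, 1.9913711897868827, 1.9218700728696785, 0.03257673241522969]) @ [[-0.26, -0.83, -0.13, -0.47, 0.01], [0.30, -0.22, -0.69, 0.42, -0.45], [-0.33, -0.09, 0.51, 0.19, -0.77], [-0.83, 0.32, -0.46, 0.02, 0.02], [-0.22, -0.38, 0.19, 0.75, 0.45]]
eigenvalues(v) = [(2.48+0j), (0.76+2.02j), (0.76-2.02j), (-0.05+0.27j), (-0.05-0.27j)]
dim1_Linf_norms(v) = [1.49, 2.36, 0.55, 1.4, 1.82]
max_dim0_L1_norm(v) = 4.23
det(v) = 0.86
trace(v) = 3.91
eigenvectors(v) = [[(-0.17+0j), (-0.67+0j), -0.67-0.00j, (0.21+0.04j), 0.21-0.04j], [0.93+0.00j, (-0.09+0.02j), (-0.09-0.02j), 0.37+0.04j, 0.37-0.04j], [(0.16+0j), (-0.19+0.06j), -0.19-0.06j, (-0.18-0.09j), (-0.18+0.09j)], [(-0.14+0j), -0.06-0.57j, -0.06+0.57j, -0.75+0.00j, (-0.75-0j)], [0.24+0.00j, -0.16+0.39j, (-0.16-0.39j), -0.46+0.08j, -0.46-0.08j]]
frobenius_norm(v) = 4.66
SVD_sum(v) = [[0.32,1.03,0.16,0.58,-0.01], [0.57,1.86,0.29,1.04,-0.02], [0.20,0.65,0.1,0.37,-0.01], [-0.14,-0.44,-0.07,-0.25,0.0], [0.25,0.8,0.13,0.45,-0.01]] + [[0.62, -0.46, -1.42, 0.86, -0.94], [-0.20, 0.15, 0.47, -0.28, 0.31], [-0.01, 0.01, 0.03, -0.02, 0.02], [0.01, -0.01, -0.03, 0.02, -0.02], [-0.30, 0.23, 0.70, -0.42, 0.46]] + [[-0.09,-0.02,0.14,0.05,-0.21], [0.08,0.02,-0.12,-0.04,0.18], [-0.16,-0.04,0.25,0.09,-0.38], [-0.57,-0.15,0.88,0.32,-1.33], [-0.25,-0.07,0.39,0.14,-0.59]] + [[0.27, -0.10, 0.15, -0.01, -0.01], [-0.86, 0.33, -0.48, 0.02, 0.02], [0.21, -0.08, 0.12, -0.01, -0.01], [-0.7, 0.27, -0.39, 0.02, 0.02], [1.09, -0.42, 0.61, -0.03, -0.03]] + [[-0.0,  -0.00,  0.0,  0.0,  0.00], [-0.00,  -0.00,  0.00,  0.00,  0.00], [0.01,  0.01,  -0.01,  -0.02,  -0.01], [-0.00,  -0.0,  0.00,  0.00,  0.00], [-0.00,  -0.00,  0.00,  0.01,  0.00]]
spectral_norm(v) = 2.88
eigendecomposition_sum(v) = [[(0.13-0j), -0.40-0.00j, -0.17+0.00j, -0.08-0.00j, (-0.07-0j)],  [-0.70+0.00j, 2.16+0.00j, 0.93-0.00j, (0.42+0j), (0.37+0j)],  [(-0.12+0j), (0.37+0j), (0.16-0j), (0.07+0j), 0.06+0.00j],  [0.11-0.00j, (-0.33-0j), (-0.14+0j), (-0.06-0j), (-0.06-0j)],  [-0.18+0.00j, 0.56+0.00j, (0.24-0j), 0.11+0.00j, 0.10+0.00j]] + [[(0.46+0.79j), (0.39-0.07j), (-0.19+0.58j), 0.75-0.16j, (-0.63+0.34j)], [0.08+0.10j, (0.05-0.02j), (-0.01+0.09j), (0.1-0.04j), -0.08+0.06j], [0.20+0.18j, 0.11-0.06j, 0.00+0.19j, (0.2-0.11j), (-0.15+0.16j)], [-0.62+0.46j, (0.09+0.33j), (-0.51-0.1j), 0.20+0.62j, -0.35-0.50j], [0.57-0.08j, (0.06-0.25j), 0.30+0.25j, 0.09-0.47j, 0.05+0.45j]] + [[(0.46-0.79j),(0.39+0.07j),-0.19-0.58j,0.75+0.16j,(-0.63-0.34j)], [(0.08-0.1j),0.05+0.02j,(-0.01-0.09j),(0.1+0.04j),(-0.08-0.06j)], [(0.2-0.18j),(0.11+0.06j),-0.19j,(0.2+0.11j),-0.15-0.16j], [(-0.62-0.46j),(0.09-0.33j),(-0.51+0.1j),0.20-0.62j,(-0.35+0.5j)], [(0.57+0.08j),0.06+0.25j,0.30-0.25j,0.09+0.47j,(0.05-0.45j)]] + [[(0.03+0.02j),0.03+0.02j,-0.21-0.09j,(0.03-0j),(0.08+0.01j)],[0.06+0.03j,(0.05+0.03j),-0.37-0.13j,0.06-0.01j,0.14+0.00j],[(-0.02-0.03j),(-0.02-0.02j),0.16+0.14j,-0.03-0.00j,(-0.07-0.03j)],[-0.13-0.06j,(-0.1-0.04j),0.78+0.18j,-0.12+0.04j,-0.29+0.03j],[-0.08-0.02j,(-0.07-0.02j),0.49+0.03j,-0.07+0.04j,-0.17+0.05j]] + [[0.03-0.02j, (0.03-0.02j), (-0.21+0.09j), (0.03+0j), (0.08-0.01j)], [(0.06-0.03j), (0.05-0.03j), -0.37+0.13j, (0.06+0.01j), 0.14-0.00j], [(-0.02+0.03j), -0.02+0.02j, 0.16-0.14j, -0.03+0.00j, (-0.07+0.03j)], [-0.13+0.06j, -0.10+0.04j, 0.78-0.18j, (-0.12-0.04j), (-0.29-0.03j)], [-0.08+0.02j, -0.07+0.02j, (0.49-0.03j), (-0.07-0.04j), -0.17-0.05j]]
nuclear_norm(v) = 9.22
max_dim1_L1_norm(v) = 5.17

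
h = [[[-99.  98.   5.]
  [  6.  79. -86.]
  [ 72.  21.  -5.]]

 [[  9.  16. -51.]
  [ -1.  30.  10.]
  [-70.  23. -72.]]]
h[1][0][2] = -51.0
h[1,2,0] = -70.0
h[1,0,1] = 16.0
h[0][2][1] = 21.0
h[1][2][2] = -72.0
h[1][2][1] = 23.0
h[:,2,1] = [21.0, 23.0]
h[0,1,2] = -86.0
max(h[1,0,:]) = 16.0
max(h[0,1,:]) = 79.0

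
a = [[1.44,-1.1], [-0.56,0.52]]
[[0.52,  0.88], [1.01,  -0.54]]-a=[[-0.92, 1.98], [1.57, -1.06]]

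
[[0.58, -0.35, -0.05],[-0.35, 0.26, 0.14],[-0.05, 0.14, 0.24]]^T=[[0.58, -0.35, -0.05], [-0.35, 0.26, 0.14], [-0.05, 0.14, 0.24]]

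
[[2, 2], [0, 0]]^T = [[2, 0], [2, 0]]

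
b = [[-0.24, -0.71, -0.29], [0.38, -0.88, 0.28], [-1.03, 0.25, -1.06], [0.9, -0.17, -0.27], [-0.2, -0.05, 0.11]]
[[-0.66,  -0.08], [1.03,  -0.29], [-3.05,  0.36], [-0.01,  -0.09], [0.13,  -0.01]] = b @ [[0.62, -0.11], [-0.19, 0.23], [2.23, -0.18]]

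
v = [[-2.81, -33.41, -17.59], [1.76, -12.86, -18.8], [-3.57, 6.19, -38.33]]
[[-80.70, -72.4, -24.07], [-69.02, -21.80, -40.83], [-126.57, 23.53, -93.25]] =v@[[0.74, 0.78, -0.82], [0.6, 2.27, -0.49], [3.33, -0.32, 2.43]]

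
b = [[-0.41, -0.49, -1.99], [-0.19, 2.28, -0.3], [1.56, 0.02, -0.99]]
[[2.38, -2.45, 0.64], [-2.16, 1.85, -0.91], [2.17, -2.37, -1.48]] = b@[[0.71, -0.79, -0.95], [-1.03, 0.90, -0.48], [-1.09, 1.17, -0.01]]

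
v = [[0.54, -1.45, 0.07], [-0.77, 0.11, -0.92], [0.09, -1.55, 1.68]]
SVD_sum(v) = [[0.26,-0.91,0.79], [-0.17,0.61,-0.53], [0.47,-1.66,1.43]] + [[-0.03, -0.58, -0.66],[-0.02, -0.42, -0.49],[0.01, 0.16, 0.19]] + [[0.31, 0.04, -0.05], [-0.58, -0.08, 0.10], [-0.39, -0.05, 0.06]]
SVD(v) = [[-0.46, -0.79, -0.41],[0.31, -0.58, 0.76],[-0.83, 0.22, 0.51]] @ diag([2.6872063421955397, 1.1215890309379941, 0.7774060201359665]) @ [[-0.21, 0.74, -0.64], [0.03, 0.66, 0.75], [-0.98, -0.14, 0.16]]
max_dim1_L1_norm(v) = 3.32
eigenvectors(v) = [[0.61,0.83,0.34], [0.7,-0.22,-0.43], [0.37,-0.51,0.83]]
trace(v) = 2.33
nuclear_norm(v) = 4.59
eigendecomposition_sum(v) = [[-0.27, -0.59, -0.19], [-0.31, -0.67, -0.22], [-0.17, -0.36, -0.12]] + [[0.56, -0.29, -0.38], [-0.15, 0.08, 0.1], [-0.35, 0.18, 0.24]] + [[0.25, -0.57, 0.64], [-0.31, 0.71, -0.80], [0.61, -1.37, 1.56]]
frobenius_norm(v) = 3.01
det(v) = -2.34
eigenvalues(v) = [-1.06, 0.88, 2.52]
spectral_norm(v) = 2.69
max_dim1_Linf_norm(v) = 1.68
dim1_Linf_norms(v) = [1.45, 0.92, 1.68]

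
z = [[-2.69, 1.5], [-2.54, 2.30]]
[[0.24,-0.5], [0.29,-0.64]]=z @ [[-0.05, 0.08], [0.07, -0.19]]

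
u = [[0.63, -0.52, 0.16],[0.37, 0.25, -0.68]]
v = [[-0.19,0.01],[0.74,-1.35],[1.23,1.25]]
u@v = [[-0.31, 0.91],[-0.72, -1.18]]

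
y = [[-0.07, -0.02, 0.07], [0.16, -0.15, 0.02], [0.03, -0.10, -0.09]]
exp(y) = [[0.93, -0.02, 0.06], [0.14, 0.86, 0.02], [0.02, -0.09, 0.91]]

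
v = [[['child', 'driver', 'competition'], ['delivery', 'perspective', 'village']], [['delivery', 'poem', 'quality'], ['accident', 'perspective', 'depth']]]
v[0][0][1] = 'driver'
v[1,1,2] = 'depth'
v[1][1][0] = 'accident'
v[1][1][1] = 'perspective'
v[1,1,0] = 'accident'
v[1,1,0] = 'accident'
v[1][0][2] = 'quality'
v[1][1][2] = 'depth'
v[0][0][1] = 'driver'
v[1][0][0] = 'delivery'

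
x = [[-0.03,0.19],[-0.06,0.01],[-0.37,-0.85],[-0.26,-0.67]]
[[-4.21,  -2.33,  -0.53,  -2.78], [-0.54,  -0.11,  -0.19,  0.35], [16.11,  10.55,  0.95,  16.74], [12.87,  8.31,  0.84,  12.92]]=x @ [[5.44, -0.20, 2.82, -8.5],[-21.32, -12.32, -2.35, -15.99]]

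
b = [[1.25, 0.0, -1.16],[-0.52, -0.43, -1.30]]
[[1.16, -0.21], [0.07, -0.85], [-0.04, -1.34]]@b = [[1.56, 0.09, -1.07], [0.53, 0.37, 1.02], [0.65, 0.58, 1.79]]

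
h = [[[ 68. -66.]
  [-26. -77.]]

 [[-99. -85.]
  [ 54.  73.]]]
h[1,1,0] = 54.0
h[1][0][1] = -85.0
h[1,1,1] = 73.0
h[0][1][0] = -26.0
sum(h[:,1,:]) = 24.0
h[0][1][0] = -26.0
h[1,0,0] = -99.0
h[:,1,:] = [[-26.0, -77.0], [54.0, 73.0]]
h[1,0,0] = -99.0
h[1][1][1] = 73.0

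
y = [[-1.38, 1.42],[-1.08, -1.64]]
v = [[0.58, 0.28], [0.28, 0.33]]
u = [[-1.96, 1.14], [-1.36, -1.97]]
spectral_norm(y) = 2.17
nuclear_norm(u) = 4.66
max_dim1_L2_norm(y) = 1.98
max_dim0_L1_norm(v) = 0.86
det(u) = 5.41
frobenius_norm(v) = 0.78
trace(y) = -3.02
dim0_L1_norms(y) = [2.46, 3.06]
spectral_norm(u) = 2.44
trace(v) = 0.91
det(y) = 3.80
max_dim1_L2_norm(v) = 0.64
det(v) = 0.11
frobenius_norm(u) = 3.30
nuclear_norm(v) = 0.91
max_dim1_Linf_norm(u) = 1.97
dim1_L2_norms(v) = [0.64, 0.43]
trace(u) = -3.93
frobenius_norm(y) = 2.79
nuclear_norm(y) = 3.92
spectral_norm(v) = 0.76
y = v + u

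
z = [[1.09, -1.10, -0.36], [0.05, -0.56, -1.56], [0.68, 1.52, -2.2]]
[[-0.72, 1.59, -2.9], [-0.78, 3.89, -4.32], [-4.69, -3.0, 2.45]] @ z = [[-2.68, -4.51, 4.16], [-3.59, -7.89, 3.72], [-3.6, 10.56, 0.98]]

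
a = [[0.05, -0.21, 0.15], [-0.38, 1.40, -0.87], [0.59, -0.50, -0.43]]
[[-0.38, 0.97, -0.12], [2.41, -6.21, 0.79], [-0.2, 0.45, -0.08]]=a @ [[0.57,-0.76,0.26], [1.54,-3.45,0.56], [-0.54,1.92,-0.12]]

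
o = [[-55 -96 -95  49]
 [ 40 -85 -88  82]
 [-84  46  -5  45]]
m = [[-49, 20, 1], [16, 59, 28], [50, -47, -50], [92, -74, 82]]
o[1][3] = 82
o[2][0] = -84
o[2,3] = 45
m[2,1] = -47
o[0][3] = 49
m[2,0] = 50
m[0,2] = 1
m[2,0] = 50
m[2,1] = -47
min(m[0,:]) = -49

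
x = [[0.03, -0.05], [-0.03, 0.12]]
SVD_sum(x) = [[0.02, -0.05], [-0.04, 0.12]] + [[0.01, 0.0], [0.01, 0.00]]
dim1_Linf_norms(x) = [0.05, 0.12]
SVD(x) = [[-0.42, 0.91], [0.91, 0.42]] @ diag([0.13587170264606924, 0.015455756858146305]) @ [[-0.29,0.96], [0.96,0.29]]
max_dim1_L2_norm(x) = 0.12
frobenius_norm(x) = 0.14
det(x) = 0.00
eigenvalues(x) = [0.02, 0.13]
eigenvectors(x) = [[-0.96,0.43],[-0.28,-0.9]]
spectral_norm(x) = 0.14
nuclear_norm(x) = 0.15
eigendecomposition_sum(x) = [[0.01, 0.01], [0.00, 0.0]] + [[0.02,-0.06],[-0.03,0.12]]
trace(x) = 0.15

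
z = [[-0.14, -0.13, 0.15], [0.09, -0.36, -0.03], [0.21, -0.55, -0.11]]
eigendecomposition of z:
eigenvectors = [[0.22, -0.90, 0.67], [-0.46, -0.36, 0.11], [-0.86, -0.23, 0.73]]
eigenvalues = [-0.46, -0.15, 0.0]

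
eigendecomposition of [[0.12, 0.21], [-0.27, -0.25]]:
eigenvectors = [[-0.51-0.42j, -0.51+0.42j], [(0.75+0j), 0.75-0.00j]]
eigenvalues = [(-0.06+0.15j), (-0.06-0.15j)]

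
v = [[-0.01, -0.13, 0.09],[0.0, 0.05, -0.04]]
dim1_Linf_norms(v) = [0.13, 0.05]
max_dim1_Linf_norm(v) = 0.13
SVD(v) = [[-0.93, 0.37], [0.37, 0.93]] @ diag([0.17078976983239566, 0.005554684563258685]) @ [[0.05, 0.82, -0.58], [-0.67, -0.40, -0.62]]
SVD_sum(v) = [[-0.01, -0.13, 0.09], [0.00, 0.05, -0.04]] + [[-0.0, -0.0, -0.0],[-0.00, -0.00, -0.0]]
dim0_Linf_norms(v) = [0.01, 0.13, 0.09]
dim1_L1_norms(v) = [0.23, 0.09]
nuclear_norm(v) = 0.18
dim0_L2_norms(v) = [0.01, 0.14, 0.1]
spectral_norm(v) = 0.17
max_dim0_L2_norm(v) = 0.14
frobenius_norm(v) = 0.17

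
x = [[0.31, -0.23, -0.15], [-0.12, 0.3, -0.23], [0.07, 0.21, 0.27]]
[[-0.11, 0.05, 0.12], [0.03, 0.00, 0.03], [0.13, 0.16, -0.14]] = x @ [[-0.01, 0.51, 0.08], [0.29, 0.35, -0.17], [0.25, 0.17, -0.40]]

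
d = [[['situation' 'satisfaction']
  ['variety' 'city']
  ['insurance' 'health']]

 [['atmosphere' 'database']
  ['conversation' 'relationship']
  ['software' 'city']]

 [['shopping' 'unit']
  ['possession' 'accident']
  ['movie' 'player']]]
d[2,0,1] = 'unit'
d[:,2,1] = ['health', 'city', 'player']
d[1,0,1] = 'database'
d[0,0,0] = 'situation'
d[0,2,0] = 'insurance'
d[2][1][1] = 'accident'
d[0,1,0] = 'variety'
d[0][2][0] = 'insurance'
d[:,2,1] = ['health', 'city', 'player']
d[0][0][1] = 'satisfaction'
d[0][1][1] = 'city'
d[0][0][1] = 'satisfaction'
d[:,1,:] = [['variety', 'city'], ['conversation', 'relationship'], ['possession', 'accident']]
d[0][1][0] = 'variety'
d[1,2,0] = 'software'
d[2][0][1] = 'unit'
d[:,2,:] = [['insurance', 'health'], ['software', 'city'], ['movie', 'player']]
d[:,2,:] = [['insurance', 'health'], ['software', 'city'], ['movie', 'player']]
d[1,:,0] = ['atmosphere', 'conversation', 'software']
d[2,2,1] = 'player'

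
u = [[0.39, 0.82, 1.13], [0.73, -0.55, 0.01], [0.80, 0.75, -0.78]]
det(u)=1.754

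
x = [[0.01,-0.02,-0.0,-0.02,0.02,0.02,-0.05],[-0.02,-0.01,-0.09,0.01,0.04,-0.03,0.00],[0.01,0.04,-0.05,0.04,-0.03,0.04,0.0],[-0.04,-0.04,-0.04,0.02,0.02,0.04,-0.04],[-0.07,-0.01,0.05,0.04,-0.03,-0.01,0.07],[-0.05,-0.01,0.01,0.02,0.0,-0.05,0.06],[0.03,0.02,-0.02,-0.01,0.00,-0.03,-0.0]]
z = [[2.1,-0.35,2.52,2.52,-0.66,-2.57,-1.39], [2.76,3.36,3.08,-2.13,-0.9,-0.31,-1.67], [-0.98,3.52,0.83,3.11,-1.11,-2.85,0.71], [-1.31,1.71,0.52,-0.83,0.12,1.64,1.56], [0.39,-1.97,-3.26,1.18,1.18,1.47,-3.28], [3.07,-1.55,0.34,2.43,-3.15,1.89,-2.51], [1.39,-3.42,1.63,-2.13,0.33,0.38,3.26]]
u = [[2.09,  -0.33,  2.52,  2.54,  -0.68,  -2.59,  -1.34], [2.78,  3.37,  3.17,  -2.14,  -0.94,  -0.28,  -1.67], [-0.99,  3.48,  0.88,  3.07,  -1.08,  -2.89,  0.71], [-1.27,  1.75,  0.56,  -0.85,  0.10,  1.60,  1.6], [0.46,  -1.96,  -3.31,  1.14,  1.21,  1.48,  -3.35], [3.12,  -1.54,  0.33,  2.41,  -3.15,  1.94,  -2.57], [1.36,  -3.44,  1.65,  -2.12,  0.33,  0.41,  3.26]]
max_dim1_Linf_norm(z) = 3.52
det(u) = -4809.21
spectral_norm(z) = 8.11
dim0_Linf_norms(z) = [3.07, 3.52, 3.26, 3.11, 3.15, 2.85, 3.28]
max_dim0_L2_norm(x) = 0.12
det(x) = 0.00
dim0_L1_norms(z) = [12.0, 15.88, 12.18, 14.33, 7.45, 11.11, 14.38]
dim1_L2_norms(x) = [0.06, 0.11, 0.09, 0.09, 0.12, 0.1, 0.05]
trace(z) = 11.79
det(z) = -5027.96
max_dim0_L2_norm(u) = 6.68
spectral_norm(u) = 8.16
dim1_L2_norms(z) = [5.12, 6.05, 5.79, 3.28, 5.51, 6.14, 5.63]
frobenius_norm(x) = 0.24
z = u + x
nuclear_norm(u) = 32.66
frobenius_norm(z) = 14.38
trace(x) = -0.11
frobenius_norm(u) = 14.46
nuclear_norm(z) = 32.56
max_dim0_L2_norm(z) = 6.69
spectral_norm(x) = 0.16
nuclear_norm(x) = 0.49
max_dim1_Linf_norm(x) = 0.09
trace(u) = 11.90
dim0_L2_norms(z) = [5.12, 6.69, 5.5, 5.75, 3.73, 4.84, 5.95]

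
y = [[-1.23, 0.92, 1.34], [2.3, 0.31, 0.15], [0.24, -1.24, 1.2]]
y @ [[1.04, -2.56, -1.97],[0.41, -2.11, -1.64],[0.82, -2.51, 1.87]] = [[0.20, -2.16, 3.42],  [2.64, -6.92, -4.76],  [0.73, -1.01, 3.80]]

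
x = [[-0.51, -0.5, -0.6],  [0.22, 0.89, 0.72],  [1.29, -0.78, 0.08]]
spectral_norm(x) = 1.55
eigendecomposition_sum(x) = [[(-0.26+0.26j), (-0.25-0.2j), -0.30-0.02j], [0.10-0.49j, 0.44+0.04j, 0.36-0.21j], [(0.65+0.52j), -0.38+0.63j, (0.04+0.69j)]] + [[-0.26-0.26j, (-0.25+0.2j), -0.30+0.02j],[(0.1+0.49j), 0.44-0.04j, (0.36+0.21j)],[(0.65-0.52j), -0.38-0.63j, (0.04-0.69j)]] + [[(0.01-0j), (0.01-0j), -0j], [0.01-0.00j, (0.01-0j), 0.00-0.00j], [-0.02+0.00j, -0.01+0.00j, (-0+0j)]]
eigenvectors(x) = [[(0.04-0.35j), (0.04+0.35j), (-0.36+0j)], [0.21+0.43j, (0.21-0.43j), -0.54+0.00j], [(-0.8+0j), (-0.8-0j), (0.76+0j)]]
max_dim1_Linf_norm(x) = 1.29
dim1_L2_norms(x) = [0.93, 1.17, 1.51]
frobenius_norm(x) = 2.12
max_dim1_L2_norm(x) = 1.51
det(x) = 0.01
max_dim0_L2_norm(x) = 1.4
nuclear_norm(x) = 3.01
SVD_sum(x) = [[0.03, -0.03, -0.01], [-0.39, 0.37, 0.07], [1.05, -0.99, -0.18]] + [[-0.55, -0.47, -0.59], [0.61, 0.52, 0.66], [0.24, 0.21, 0.26]] + [[0.0, 0.0, -0.0], [0.0, 0.00, -0.00], [0.0, 0.00, -0.00]]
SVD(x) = [[0.03, 0.64, 0.77], [-0.35, -0.71, 0.61], [0.94, -0.29, 0.20]] @ diag([1.5489342434459965, 1.45212490097181, 0.005998454633562299]) @ [[0.72, -0.68, -0.13], [-0.59, -0.5, -0.63], [0.37, 0.53, -0.76]]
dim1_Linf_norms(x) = [0.6, 0.89, 1.29]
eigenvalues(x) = [(0.22+0.98j), (0.22-0.98j), (0.01+0j)]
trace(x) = 0.46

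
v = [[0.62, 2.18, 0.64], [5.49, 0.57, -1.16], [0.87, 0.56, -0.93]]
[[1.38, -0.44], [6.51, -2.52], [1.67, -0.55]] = v@[[1.02, -0.42], [0.5, -0.12], [-0.54, 0.13]]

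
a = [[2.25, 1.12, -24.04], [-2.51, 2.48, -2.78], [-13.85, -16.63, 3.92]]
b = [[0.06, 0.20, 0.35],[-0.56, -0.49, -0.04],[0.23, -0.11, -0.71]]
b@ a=[[-5.21, -5.26, -0.63], [0.52, -1.18, 14.67], [10.63, 11.79, -8.01]]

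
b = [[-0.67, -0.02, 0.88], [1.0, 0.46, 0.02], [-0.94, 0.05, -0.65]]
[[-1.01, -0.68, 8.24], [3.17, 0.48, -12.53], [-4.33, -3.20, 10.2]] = b @ [[3.52, 2.47, -11.41], [-0.83, -4.37, -2.46], [1.51, 1.01, 0.62]]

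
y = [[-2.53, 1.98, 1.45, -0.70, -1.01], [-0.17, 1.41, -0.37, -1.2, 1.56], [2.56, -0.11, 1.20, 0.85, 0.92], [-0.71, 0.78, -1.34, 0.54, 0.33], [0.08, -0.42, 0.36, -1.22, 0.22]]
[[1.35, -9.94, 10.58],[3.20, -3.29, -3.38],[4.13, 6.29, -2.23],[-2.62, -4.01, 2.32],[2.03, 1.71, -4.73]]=y@[[0.2, 2.98, -3.14],[0.12, -1.79, 1.13],[2.09, -0.13, 2.17],[-0.73, -0.77, 3.92],[1.9, -0.79, 0.00]]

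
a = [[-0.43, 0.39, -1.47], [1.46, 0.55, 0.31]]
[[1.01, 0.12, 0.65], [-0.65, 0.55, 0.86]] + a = [[0.58, 0.51, -0.82], [0.81, 1.10, 1.17]]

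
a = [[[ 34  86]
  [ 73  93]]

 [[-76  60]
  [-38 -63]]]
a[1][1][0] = -38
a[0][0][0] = 34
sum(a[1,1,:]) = -101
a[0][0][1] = 86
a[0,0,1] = 86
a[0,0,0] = 34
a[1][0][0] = -76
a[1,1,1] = -63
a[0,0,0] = 34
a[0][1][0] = 73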